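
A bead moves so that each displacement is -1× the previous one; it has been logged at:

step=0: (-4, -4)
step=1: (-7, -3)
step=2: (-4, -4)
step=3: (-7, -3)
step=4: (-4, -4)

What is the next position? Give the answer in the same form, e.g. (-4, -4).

(-7, -3)

Step-to-step displacements: (-3, +1), (+3, -1), (-3, +1), (+3, -1); each is -1× the previous.
step 5: (-4, -4) + (-3, +1) → (-7, -3)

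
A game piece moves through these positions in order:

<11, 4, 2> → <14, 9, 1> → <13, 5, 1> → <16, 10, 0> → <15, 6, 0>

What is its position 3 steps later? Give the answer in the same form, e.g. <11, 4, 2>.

<20, 12, -2>

The moves between consecutive positions are <+3, +5, -1>, <-1, -4, +0>, <+3, +5, -1>, <-1, -4, +0>; they repeat the 2-cycle [<+3, +5, -1>, <-1, -4, +0>].
step 5: apply <+3, +5, -1> → <18, 11, -1>
step 6: apply <-1, -4, +0> → <17, 7, -1>
step 7: apply <+3, +5, -1> → <20, 12, -2>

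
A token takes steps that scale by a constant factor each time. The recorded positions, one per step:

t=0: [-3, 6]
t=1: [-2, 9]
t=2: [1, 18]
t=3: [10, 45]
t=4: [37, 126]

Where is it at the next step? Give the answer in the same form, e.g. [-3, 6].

Step-to-step displacements: [+1, +3], [+3, +9], [+9, +27], [+27, +81]; each is 3× the previous.
step 5: [37, 126] + [+81, +243] → [118, 369]

[118, 369]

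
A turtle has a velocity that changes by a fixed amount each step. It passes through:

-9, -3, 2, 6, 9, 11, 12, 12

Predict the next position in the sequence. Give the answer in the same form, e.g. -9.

11

Successive displacements: +6, +5, +4, +3, +2, +1, +0 — each changes by -1.
step 8: 12 − 1 → 11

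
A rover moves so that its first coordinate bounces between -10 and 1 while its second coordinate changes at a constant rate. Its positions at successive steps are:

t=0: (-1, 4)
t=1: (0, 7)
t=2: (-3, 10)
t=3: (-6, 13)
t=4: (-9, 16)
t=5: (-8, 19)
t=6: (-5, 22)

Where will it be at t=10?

(-5, 34)

The first coordinate reflects between -10 and 1, moving 3 per step.
  step 7: -5 → -2
  step 8: -2 → 1
  step 9: 1 → -2
  step 10: -2 → -5
The second coordinate changes by +3 each step: at step 10 it is 34.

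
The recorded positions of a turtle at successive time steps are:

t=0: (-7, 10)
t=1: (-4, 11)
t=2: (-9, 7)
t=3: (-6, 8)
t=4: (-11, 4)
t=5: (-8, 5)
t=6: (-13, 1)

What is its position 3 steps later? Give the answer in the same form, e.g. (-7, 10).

(-12, -1)

Step-to-step displacements: (+3, +1), (-5, -4), (+3, +1), (-5, -4), (+3, +1), (-5, -4) — a repeating cycle of length 2.
step 7: apply (+3, +1) → (-10, 2)
step 8: apply (-5, -4) → (-15, -2)
step 9: apply (+3, +1) → (-12, -1)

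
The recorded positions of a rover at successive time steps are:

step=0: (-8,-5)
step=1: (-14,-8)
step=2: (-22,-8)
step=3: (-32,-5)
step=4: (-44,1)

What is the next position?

First differences are (-6,-3), (-8,+0), (-10,+3), (-12,+6); their common second difference is (-2,+3) (constant acceleration).
step 5: (-44,1) + (-14,+9) → (-58,10)

(-58,10)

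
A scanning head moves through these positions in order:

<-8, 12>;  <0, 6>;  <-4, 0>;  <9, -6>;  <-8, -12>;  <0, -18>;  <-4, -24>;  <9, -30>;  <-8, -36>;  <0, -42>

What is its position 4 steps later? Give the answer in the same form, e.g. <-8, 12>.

<0, -66>

The first coordinate repeats the cycle [-8, 0, -4, 9] with period 4; step 13 mod 4 = 1, giving 0.
The second coordinate changes by -6 each step, so at step 13 it is 12 + 13·(-6) = -66.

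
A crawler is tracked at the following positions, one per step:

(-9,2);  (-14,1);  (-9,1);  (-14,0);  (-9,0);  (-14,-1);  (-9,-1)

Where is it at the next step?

(-14,-2)

Differencing gives (-5,-1), (+5,+0), (-5,-1), (+5,+0), (-5,-1), (+5,+0). This is the pattern (-5,-1), (+5,+0) repeated.
step 7: apply (-5,-1) → (-14,-2)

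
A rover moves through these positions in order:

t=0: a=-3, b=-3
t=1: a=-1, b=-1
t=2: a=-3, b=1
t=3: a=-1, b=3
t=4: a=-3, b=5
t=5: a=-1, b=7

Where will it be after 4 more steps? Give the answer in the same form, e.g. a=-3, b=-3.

The a coordinate repeats the cycle [-3, -1] with period 2; step 9 mod 2 = 1, giving -1.
The b coordinate changes by +2 each step, so at step 9 it is -3 + 9·(2) = 15.

a=-1, b=15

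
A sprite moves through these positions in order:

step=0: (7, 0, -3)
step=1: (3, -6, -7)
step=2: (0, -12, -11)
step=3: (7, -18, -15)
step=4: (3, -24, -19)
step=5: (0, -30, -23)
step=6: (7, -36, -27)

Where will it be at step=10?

(3, -60, -43)

The first coordinate repeats the cycle [7, 3, 0] with period 3; step 10 mod 3 = 1, giving 3.
The second coordinate changes by -6 each step, so at step 10 it is 0 + 10·(-6) = -60.
The third coordinate changes by -4 each step, so at step 10 it is -3 + 10·(-4) = -43.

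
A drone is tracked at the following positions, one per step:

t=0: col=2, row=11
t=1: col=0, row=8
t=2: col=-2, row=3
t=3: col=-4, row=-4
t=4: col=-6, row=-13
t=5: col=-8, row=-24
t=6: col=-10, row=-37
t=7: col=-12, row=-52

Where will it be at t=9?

col=-16, row=-88

Taking differences between consecutive positions: (-2,-3), (-2,-5), (-2,-7), (-2,-9), (-2,-11), (-2,-13), (-2,-15). These grow by (+0,-2) each step.
step 8: col=-12, row=-52 + (-2,-17) → col=-14, row=-69
step 9: col=-14, row=-69 + (-2,-19) → col=-16, row=-88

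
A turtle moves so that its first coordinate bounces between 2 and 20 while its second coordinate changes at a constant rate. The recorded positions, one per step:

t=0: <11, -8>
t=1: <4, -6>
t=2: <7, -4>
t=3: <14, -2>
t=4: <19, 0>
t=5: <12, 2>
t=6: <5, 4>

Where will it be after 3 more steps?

<20, 10>

The first coordinate travels 7 per step and bounces off the walls at 2 and 20.
  step 7: 5 → 6
  step 8: 6 → 13
  step 9: 13 → 20
The second coordinate changes by +2 each step: at step 9 it is 10.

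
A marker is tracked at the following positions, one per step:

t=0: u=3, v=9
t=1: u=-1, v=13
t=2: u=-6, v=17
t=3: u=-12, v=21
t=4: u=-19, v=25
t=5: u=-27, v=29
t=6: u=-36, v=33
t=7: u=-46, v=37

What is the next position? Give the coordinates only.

u=-57, v=41

Taking differences between consecutive positions: (-4,+4), (-5,+4), (-6,+4), (-7,+4), (-8,+4), (-9,+4), (-10,+4). These grow by (-1,+0) each step.
step 8: u=-46, v=37 + (-11,+4) → u=-57, v=41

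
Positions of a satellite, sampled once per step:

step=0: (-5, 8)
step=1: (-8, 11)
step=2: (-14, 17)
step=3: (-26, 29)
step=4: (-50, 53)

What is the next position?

Step-to-step displacements: (-3, +3), (-6, +6), (-12, +12), (-24, +24); each is 2× the previous.
step 5: (-50, 53) + (-48, +48) → (-98, 101)

(-98, 101)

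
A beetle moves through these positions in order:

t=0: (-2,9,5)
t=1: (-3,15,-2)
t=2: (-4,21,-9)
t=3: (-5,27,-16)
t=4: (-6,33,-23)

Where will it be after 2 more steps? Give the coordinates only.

(-8,45,-37)

Constant displacement of (-1,+6,-7) per step.
step 5: (-6,33,-23) + (-1,+6,-7) → (-7,39,-30)
step 6: (-7,39,-30) + (-1,+6,-7) → (-8,45,-37)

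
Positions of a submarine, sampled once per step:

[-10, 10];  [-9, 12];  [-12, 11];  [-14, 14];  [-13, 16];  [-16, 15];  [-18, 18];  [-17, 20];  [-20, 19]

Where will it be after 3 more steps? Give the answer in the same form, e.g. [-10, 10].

Step-to-step displacements: [+1, +2], [-3, -1], [-2, +3], [+1, +2], [-3, -1], [-2, +3], [+1, +2], [-3, -1] — a repeating cycle of length 3.
step 9: apply [-2, +3] → [-22, 22]
step 10: apply [+1, +2] → [-21, 24]
step 11: apply [-3, -1] → [-24, 23]

[-24, 23]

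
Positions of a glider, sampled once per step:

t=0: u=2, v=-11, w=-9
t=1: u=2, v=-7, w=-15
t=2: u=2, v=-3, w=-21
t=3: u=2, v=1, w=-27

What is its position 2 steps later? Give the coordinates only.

The position changes by (+0, +4, -6) every step.
step 4: u=2, v=1, w=-27 + (+0, +4, -6) → u=2, v=5, w=-33
step 5: u=2, v=5, w=-33 + (+0, +4, -6) → u=2, v=9, w=-39

u=2, v=9, w=-39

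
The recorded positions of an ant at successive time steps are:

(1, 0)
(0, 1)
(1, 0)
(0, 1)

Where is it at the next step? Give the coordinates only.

Step-to-step displacements: (-1, +1), (+1, -1), (-1, +1); each is -1× the previous.
step 4: (0, 1) + (+1, -1) → (1, 0)

(1, 0)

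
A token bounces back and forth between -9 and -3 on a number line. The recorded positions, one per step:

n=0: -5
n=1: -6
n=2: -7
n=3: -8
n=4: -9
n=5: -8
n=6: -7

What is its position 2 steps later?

The value reflects between -9 and -3, moving 1 per step.
  step 7: -7 → -6
  step 8: -6 → -5

-5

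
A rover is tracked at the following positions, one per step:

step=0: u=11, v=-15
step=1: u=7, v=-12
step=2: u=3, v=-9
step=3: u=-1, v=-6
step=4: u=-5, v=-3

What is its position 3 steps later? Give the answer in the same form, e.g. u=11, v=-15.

u=-17, v=6

The position changes by (-4,+3) every step.
step 5: u=-5, v=-3 + (-4,+3) → u=-9, v=0
step 6: u=-9, v=0 + (-4,+3) → u=-13, v=3
step 7: u=-13, v=3 + (-4,+3) → u=-17, v=6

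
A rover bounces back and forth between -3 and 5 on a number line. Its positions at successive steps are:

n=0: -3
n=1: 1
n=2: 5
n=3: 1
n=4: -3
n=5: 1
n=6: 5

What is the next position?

1

The value travels 4 per step and bounces off the walls at -3 and 5.
  step 7: 5 → 1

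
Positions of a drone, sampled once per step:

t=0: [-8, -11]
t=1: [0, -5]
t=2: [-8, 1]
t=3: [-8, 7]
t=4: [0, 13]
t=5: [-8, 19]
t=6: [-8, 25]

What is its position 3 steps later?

[-8, 43]

The first coordinate repeats the cycle [-8, 0, -8] with period 3; step 9 mod 3 = 0, giving -8.
The second coordinate changes by +6 each step, so at step 9 it is -11 + 9·(6) = 43.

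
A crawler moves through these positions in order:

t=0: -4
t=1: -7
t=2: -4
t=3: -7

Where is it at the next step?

Consecutive displacements -3, +3, -3 scale by a factor of -1 each step.
step 4: -7 + 3 → -4

-4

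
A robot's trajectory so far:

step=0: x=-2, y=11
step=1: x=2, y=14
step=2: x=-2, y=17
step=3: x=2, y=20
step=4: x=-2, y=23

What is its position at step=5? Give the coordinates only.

x=2, y=26

Differencing gives (+4, +3), (-4, +3), (+4, +3), (-4, +3). This is the pattern (+4, +3), (-4, +3) repeated.
step 5: apply (+4, +3) → x=2, y=26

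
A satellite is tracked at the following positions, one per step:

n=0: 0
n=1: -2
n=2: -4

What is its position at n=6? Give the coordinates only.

-12

Each step adds -2 to the position.
step 3: -4 − 2 → -6
step 4: -6 − 2 → -8
step 5: -8 − 2 → -10
step 6: -10 − 2 → -12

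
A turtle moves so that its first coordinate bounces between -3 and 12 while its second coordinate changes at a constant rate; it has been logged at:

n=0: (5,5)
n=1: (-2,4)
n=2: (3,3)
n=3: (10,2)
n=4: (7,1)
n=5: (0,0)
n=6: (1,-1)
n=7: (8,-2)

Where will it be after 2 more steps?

The first coordinate travels 7 per step and bounces off the walls at -3 and 12.
  step 8: 8 → 9
  step 9: 9 → 2
The second coordinate changes by -1 each step: at step 9 it is -4.

(2,-4)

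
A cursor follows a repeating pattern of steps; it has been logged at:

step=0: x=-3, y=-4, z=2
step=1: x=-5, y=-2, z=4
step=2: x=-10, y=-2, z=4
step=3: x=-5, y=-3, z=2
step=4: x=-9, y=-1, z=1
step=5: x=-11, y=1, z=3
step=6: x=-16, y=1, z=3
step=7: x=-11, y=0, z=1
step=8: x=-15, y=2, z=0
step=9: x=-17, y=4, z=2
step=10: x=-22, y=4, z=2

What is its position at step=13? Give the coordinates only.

x=-23, y=7, z=1

Differencing gives (-2,+2,+2), (-5,+0,+0), (+5,-1,-2), (-4,+2,-1), (-2,+2,+2), (-5,+0,+0), (+5,-1,-2), (-4,+2,-1), (-2,+2,+2), (-5,+0,+0). This is the pattern (-2,+2,+2), (-5,+0,+0), (+5,-1,-2), (-4,+2,-1) repeated.
step 11: apply (+5,-1,-2) → x=-17, y=3, z=0
step 12: apply (-4,+2,-1) → x=-21, y=5, z=-1
step 13: apply (-2,+2,+2) → x=-23, y=7, z=1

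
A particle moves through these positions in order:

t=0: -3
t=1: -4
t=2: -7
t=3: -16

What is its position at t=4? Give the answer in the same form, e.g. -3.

Step-to-step displacements: -1, -3, -9; each is 3× the previous.
step 4: -16 − 27 → -43

-43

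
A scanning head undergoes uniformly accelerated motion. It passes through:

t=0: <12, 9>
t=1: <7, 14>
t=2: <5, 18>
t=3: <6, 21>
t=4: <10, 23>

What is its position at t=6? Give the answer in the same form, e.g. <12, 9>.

Successive displacements: <-5, +5>, <-2, +4>, <+1, +3>, <+4, +2> — each changes by <+3, -1>.
step 5: <10, 23> + <+7, +1> → <17, 24>
step 6: <17, 24> + <+10, +0> → <27, 24>

<27, 24>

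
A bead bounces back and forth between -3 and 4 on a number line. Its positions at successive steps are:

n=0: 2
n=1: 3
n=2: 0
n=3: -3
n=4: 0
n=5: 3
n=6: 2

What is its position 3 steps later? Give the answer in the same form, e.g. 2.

The value travels 3 per step and bounces off the walls at -3 and 4.
  step 7: 2 → -1
  step 8: -1 → -2
  step 9: -2 → 1

1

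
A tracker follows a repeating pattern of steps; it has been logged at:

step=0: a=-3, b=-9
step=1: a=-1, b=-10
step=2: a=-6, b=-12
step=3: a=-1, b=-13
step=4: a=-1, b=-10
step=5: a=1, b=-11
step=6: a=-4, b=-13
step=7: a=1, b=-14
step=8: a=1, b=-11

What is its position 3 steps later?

a=3, b=-15

Differencing gives (+2,-1), (-5,-2), (+5,-1), (+0,+3), (+2,-1), (-5,-2), (+5,-1), (+0,+3). This is the pattern (+2,-1), (-5,-2), (+5,-1), (+0,+3) repeated.
step 9: apply (+2,-1) → a=3, b=-12
step 10: apply (-5,-2) → a=-2, b=-14
step 11: apply (+5,-1) → a=3, b=-15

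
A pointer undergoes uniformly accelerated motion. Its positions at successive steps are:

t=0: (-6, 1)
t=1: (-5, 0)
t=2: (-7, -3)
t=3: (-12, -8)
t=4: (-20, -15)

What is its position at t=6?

First differences are (+1, -1), (-2, -3), (-5, -5), (-8, -7); their common second difference is (-3, -2) (constant acceleration).
step 5: (-20, -15) + (-11, -9) → (-31, -24)
step 6: (-31, -24) + (-14, -11) → (-45, -35)

(-45, -35)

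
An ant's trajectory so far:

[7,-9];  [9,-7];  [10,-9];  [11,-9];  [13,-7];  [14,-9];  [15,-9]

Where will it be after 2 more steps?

[18,-9]

Differencing gives [+2,+2], [+1,-2], [+1,+0], [+2,+2], [+1,-2], [+1,+0]. This is the pattern [+2,+2], [+1,-2], [+1,+0] repeated.
step 7: apply [+2,+2] → [17,-7]
step 8: apply [+1,-2] → [18,-9]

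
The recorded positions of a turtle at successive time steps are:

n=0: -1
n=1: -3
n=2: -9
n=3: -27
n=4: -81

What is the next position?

The jumps are -2, -6, -18, -54 — a geometric progression with ratio 3.
step 5: -81 − 162 → -243

-243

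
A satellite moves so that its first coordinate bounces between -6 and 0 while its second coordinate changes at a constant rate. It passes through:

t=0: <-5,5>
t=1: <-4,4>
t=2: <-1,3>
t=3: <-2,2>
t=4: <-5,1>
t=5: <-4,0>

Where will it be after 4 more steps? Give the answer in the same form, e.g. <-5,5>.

The first coordinate reflects between -6 and 0, moving 3 per step.
  step 6: -4 → -1
  step 7: -1 → -2
  step 8: -2 → -5
  step 9: -5 → -4
The second coordinate changes by -1 each step: at step 9 it is -4.

<-4,-4>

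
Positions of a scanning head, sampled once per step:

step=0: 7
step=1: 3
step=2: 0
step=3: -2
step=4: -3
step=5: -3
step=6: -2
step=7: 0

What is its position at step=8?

First differences are -4, -3, -2, -1, +0, +1, +2; their common second difference is +1 (constant acceleration).
step 8: 0 + 3 → 3

3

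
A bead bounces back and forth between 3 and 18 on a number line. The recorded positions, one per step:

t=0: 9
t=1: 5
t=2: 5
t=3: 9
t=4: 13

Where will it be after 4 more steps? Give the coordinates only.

7

The value travels 4 per step and bounces off the walls at 3 and 18.
  step 5: 13 → 17
  step 6: 17 → 15
  step 7: 15 → 11
  step 8: 11 → 7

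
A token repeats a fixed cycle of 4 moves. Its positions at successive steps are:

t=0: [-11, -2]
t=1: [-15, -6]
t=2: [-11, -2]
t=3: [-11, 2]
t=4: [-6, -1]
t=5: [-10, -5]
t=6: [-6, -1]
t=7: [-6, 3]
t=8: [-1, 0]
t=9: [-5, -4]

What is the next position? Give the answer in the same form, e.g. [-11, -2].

[-1, 0]

Differencing gives [-4, -4], [+4, +4], [+0, +4], [+5, -3], [-4, -4], [+4, +4], [+0, +4], [+5, -3], [-4, -4]. This is the pattern [-4, -4], [+4, +4], [+0, +4], [+5, -3] repeated.
step 10: apply [+4, +4] → [-1, 0]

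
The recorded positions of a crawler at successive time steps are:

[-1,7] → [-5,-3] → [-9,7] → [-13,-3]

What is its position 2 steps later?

First: linear, -4 per step → -21 at step 5.
Second: cycles through 7, -3 every 2 steps. Step 5 lands at position 1 of the cycle → -3.

[-21,-3]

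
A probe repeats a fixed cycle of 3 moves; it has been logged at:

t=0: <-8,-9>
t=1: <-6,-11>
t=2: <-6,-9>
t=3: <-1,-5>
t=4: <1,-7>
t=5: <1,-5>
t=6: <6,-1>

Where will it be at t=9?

<13,3>

Differencing gives <+2,-2>, <+0,+2>, <+5,+4>, <+2,-2>, <+0,+2>, <+5,+4>. This is the pattern <+2,-2>, <+0,+2>, <+5,+4> repeated.
step 7: apply <+2,-2> → <8,-3>
step 8: apply <+0,+2> → <8,-1>
step 9: apply <+5,+4> → <13,3>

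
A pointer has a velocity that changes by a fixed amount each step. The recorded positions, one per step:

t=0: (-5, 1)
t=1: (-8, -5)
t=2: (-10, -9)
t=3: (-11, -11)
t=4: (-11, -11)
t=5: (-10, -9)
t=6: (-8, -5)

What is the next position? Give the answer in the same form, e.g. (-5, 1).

(-5, 1)

Successive displacements: (-3, -6), (-2, -4), (-1, -2), (+0, +0), (+1, +2), (+2, +4) — each changes by (+1, +2).
step 7: (-8, -5) + (+3, +6) → (-5, 1)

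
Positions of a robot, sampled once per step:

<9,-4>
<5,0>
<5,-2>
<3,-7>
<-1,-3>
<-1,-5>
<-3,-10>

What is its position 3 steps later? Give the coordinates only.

Differencing gives <-4,+4>, <+0,-2>, <-2,-5>, <-4,+4>, <+0,-2>, <-2,-5>. This is the pattern <-4,+4>, <+0,-2>, <-2,-5> repeated.
step 7: apply <-4,+4> → <-7,-6>
step 8: apply <+0,-2> → <-7,-8>
step 9: apply <-2,-5> → <-9,-13>

<-9,-13>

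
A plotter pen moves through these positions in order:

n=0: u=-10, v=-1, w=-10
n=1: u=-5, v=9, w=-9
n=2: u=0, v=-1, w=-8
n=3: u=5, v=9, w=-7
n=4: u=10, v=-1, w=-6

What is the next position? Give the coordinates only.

The u coordinate changes by +5 each step, so at step 5 it is -10 + 5·(5) = 15.
The v coordinate repeats the cycle [-1, 9] with period 2; step 5 mod 2 = 1, giving 9.
The w coordinate changes by +1 each step, so at step 5 it is -10 + 5·(1) = -5.

u=15, v=9, w=-5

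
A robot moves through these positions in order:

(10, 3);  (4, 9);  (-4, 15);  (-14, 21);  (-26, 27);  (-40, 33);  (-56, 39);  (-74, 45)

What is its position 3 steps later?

(-140, 63)

Successive displacements: (-6, +6), (-8, +6), (-10, +6), (-12, +6), (-14, +6), (-16, +6), (-18, +6) — each changes by (-2, +0).
step 8: (-74, 45) + (-20, +6) → (-94, 51)
step 9: (-94, 51) + (-22, +6) → (-116, 57)
step 10: (-116, 57) + (-24, +6) → (-140, 63)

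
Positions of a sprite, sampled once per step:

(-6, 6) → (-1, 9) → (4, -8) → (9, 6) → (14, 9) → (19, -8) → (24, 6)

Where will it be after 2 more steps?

First: linear, +5 per step → 34 at step 8.
Second: cycles through 6, 9, -8 every 3 steps. Step 8 lands at position 2 of the cycle → -8.

(34, -8)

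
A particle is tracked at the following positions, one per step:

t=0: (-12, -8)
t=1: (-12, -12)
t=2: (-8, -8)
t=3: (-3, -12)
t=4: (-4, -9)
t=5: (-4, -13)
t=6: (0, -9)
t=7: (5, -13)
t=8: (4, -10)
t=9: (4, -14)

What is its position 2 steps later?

The moves between consecutive positions are (+0, -4), (+4, +4), (+5, -4), (-1, +3), (+0, -4), (+4, +4), (+5, -4), (-1, +3), (+0, -4); they repeat the 4-cycle [(+0, -4), (+4, +4), (+5, -4), (-1, +3)].
step 10: apply (+4, +4) → (8, -10)
step 11: apply (+5, -4) → (13, -14)

(13, -14)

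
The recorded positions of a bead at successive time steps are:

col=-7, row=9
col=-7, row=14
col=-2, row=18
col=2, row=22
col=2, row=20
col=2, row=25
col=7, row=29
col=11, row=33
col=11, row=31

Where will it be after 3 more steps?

col=20, row=44

Step-to-step displacements: (+0,+5), (+5,+4), (+4,+4), (+0,-2), (+0,+5), (+5,+4), (+4,+4), (+0,-2) — a repeating cycle of length 4.
step 9: apply (+0,+5) → col=11, row=36
step 10: apply (+5,+4) → col=16, row=40
step 11: apply (+4,+4) → col=20, row=44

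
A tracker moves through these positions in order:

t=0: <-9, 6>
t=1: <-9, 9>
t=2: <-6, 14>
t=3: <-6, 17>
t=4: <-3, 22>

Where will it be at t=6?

The moves between consecutive positions are <+0, +3>, <+3, +5>, <+0, +3>, <+3, +5>; they repeat the 2-cycle [<+0, +3>, <+3, +5>].
step 5: apply <+0, +3> → <-3, 25>
step 6: apply <+3, +5> → <0, 30>

<0, 30>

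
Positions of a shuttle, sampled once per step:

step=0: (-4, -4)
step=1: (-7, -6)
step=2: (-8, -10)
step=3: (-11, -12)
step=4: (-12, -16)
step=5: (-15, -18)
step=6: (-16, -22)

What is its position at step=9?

(-23, -30)

Step-to-step displacements: (-3, -2), (-1, -4), (-3, -2), (-1, -4), (-3, -2), (-1, -4) — a repeating cycle of length 2.
step 7: apply (-3, -2) → (-19, -24)
step 8: apply (-1, -4) → (-20, -28)
step 9: apply (-3, -2) → (-23, -30)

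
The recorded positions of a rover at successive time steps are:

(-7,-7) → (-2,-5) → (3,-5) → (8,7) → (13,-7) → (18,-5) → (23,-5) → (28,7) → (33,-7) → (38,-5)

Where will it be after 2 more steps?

First: linear, +5 per step → 48 at step 11.
Second: cycles through -7, -5, -5, 7 every 4 steps. Step 11 lands at position 3 of the cycle → 7.

(48,7)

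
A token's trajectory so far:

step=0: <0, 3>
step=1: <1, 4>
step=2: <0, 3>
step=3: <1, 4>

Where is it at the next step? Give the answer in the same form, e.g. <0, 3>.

<0, 3>

Step-to-step displacements: <+1, +1>, <-1, -1>, <+1, +1>; each is -1× the previous.
step 4: <1, 4> + <-1, -1> → <0, 3>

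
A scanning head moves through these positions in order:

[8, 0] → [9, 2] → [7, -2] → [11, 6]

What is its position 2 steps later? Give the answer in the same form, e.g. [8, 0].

[19, 22]

Step-to-step displacements: [+1, +2], [-2, -4], [+4, +8]; each is -2× the previous.
step 4: [11, 6] + [-8, -16] → [3, -10]
step 5: [3, -10] + [+16, +32] → [19, 22]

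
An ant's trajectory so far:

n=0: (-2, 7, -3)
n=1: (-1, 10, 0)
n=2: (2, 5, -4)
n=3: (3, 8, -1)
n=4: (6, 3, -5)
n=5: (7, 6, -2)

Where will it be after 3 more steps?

Differencing gives (+1, +3, +3), (+3, -5, -4), (+1, +3, +3), (+3, -5, -4), (+1, +3, +3). This is the pattern (+1, +3, +3), (+3, -5, -4) repeated.
step 6: apply (+3, -5, -4) → (10, 1, -6)
step 7: apply (+1, +3, +3) → (11, 4, -3)
step 8: apply (+3, -5, -4) → (14, -1, -7)

(14, -1, -7)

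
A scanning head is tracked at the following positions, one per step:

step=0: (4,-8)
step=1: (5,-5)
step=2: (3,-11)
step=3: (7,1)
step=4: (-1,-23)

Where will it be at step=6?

Consecutive displacements (+1,+3), (-2,-6), (+4,+12), (-8,-24) scale by a factor of -2 each step.
step 5: (-1,-23) + (+16,+48) → (15,25)
step 6: (15,25) + (-32,-96) → (-17,-71)

(-17,-71)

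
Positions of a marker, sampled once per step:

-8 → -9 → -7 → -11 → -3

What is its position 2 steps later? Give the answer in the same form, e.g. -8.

Consecutive displacements -1, +2, -4, +8 scale by a factor of -2 each step.
step 5: -3 − 16 → -19
step 6: -19 + 32 → 13

13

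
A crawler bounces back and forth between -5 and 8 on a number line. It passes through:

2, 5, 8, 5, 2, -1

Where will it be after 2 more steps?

-3

The value reflects between -5 and 8, moving 3 per step.
  step 6: -1 → -4
  step 7: -4 → -3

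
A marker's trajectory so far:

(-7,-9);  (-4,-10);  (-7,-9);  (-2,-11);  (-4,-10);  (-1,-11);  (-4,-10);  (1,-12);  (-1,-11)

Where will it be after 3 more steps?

Step-to-step displacements: (+3,-1), (-3,+1), (+5,-2), (-2,+1), (+3,-1), (-3,+1), (+5,-2), (-2,+1) — a repeating cycle of length 4.
step 9: apply (+3,-1) → (2,-12)
step 10: apply (-3,+1) → (-1,-11)
step 11: apply (+5,-2) → (4,-13)

(4,-13)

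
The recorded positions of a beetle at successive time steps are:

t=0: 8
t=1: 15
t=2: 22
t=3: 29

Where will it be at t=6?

50

Each step adds +7 to the position.
step 4: 29 + 7 → 36
step 5: 36 + 7 → 43
step 6: 43 + 7 → 50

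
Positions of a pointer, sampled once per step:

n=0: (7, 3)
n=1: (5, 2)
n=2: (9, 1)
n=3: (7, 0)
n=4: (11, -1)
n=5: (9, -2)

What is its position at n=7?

Step-to-step displacements: (-2, -1), (+4, -1), (-2, -1), (+4, -1), (-2, -1) — a repeating cycle of length 2.
step 6: apply (+4, -1) → (13, -3)
step 7: apply (-2, -1) → (11, -4)

(11, -4)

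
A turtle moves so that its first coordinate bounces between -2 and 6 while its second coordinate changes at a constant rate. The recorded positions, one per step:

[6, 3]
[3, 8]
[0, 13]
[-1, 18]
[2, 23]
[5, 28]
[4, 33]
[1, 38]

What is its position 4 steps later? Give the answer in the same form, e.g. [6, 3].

The first coordinate reflects between -2 and 6, moving 3 per step.
  step 8: 1 → -2
  step 9: -2 → 1
  step 10: 1 → 4
  step 11: 4 → 5
The second coordinate changes by +5 each step: at step 11 it is 58.

[5, 58]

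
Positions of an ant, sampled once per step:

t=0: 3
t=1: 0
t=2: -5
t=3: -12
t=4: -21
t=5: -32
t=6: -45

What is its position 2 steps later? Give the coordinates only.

-77

Taking differences between consecutive positions: -3, -5, -7, -9, -11, -13. These grow by -2 each step.
step 7: -45 − 15 → -60
step 8: -60 − 17 → -77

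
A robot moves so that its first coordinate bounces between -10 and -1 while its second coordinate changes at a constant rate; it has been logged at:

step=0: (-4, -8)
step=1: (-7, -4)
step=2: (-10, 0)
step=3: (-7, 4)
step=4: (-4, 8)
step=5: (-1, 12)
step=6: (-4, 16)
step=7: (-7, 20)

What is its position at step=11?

The first coordinate travels 3 per step and bounces off the walls at -10 and -1.
  step 8: -7 → -10
  step 9: -10 → -7
  step 10: -7 → -4
  step 11: -4 → -1
The second coordinate changes by +4 each step: at step 11 it is 36.

(-1, 36)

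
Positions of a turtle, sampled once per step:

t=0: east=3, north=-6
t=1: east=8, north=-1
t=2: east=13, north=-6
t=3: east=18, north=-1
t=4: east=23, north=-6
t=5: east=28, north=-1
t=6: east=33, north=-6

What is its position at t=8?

east=43, north=-6

Differencing gives (+5, +5), (+5, -5), (+5, +5), (+5, -5), (+5, +5), (+5, -5). This is the pattern (+5, +5), (+5, -5) repeated.
step 7: apply (+5, +5) → east=38, north=-1
step 8: apply (+5, -5) → east=43, north=-6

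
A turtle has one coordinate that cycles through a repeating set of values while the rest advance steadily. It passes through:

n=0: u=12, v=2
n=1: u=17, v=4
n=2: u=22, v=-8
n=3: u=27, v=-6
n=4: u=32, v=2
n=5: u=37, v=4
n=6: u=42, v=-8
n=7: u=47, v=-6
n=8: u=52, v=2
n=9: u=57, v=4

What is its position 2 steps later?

The u coordinate changes by +5 each step, so at step 11 it is 12 + 11·(5) = 67.
The v coordinate repeats the cycle [2, 4, -8, -6] with period 4; step 11 mod 4 = 3, giving -6.

u=67, v=-6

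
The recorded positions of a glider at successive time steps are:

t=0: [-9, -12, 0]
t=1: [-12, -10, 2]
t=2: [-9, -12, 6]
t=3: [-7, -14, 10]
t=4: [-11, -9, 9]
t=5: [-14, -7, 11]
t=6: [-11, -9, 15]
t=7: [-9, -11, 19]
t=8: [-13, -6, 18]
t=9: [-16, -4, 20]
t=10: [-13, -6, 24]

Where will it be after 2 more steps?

[-15, -3, 27]

Step-to-step displacements: [-3, +2, +2], [+3, -2, +4], [+2, -2, +4], [-4, +5, -1], [-3, +2, +2], [+3, -2, +4], [+2, -2, +4], [-4, +5, -1], [-3, +2, +2], [+3, -2, +4] — a repeating cycle of length 4.
step 11: apply [+2, -2, +4] → [-11, -8, 28]
step 12: apply [-4, +5, -1] → [-15, -3, 27]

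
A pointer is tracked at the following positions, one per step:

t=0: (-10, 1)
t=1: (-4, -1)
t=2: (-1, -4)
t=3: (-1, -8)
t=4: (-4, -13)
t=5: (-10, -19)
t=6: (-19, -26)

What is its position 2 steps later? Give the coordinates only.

First differences are (+6, -2), (+3, -3), (+0, -4), (-3, -5), (-6, -6), (-9, -7); their common second difference is (-3, -1) (constant acceleration).
step 7: (-19, -26) + (-12, -8) → (-31, -34)
step 8: (-31, -34) + (-15, -9) → (-46, -43)

(-46, -43)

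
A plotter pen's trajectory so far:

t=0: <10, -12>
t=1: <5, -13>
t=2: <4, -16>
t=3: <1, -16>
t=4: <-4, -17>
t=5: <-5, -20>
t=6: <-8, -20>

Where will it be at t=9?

<-17, -24>

Differencing gives <-5, -1>, <-1, -3>, <-3, +0>, <-5, -1>, <-1, -3>, <-3, +0>. This is the pattern <-5, -1>, <-1, -3>, <-3, +0> repeated.
step 7: apply <-5, -1> → <-13, -21>
step 8: apply <-1, -3> → <-14, -24>
step 9: apply <-3, +0> → <-17, -24>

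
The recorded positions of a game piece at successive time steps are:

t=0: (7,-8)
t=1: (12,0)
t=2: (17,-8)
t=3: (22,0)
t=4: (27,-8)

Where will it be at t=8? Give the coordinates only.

(47,-8)

First: linear, +5 per step → 47 at step 8.
Second: cycles through -8, 0 every 2 steps. Step 8 lands at position 0 of the cycle → -8.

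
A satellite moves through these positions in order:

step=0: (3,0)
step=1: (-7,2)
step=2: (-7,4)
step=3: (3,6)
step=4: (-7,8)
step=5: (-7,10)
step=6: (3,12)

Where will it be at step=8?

(-7,16)

The first coordinate repeats the cycle [3, -7, -7] with period 3; step 8 mod 3 = 2, giving -7.
The second coordinate changes by +2 each step, so at step 8 it is 0 + 8·(2) = 16.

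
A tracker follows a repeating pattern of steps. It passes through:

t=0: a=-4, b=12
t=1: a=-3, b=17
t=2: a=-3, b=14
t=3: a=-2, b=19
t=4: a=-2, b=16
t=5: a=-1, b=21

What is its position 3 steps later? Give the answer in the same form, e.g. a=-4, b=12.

a=0, b=20

Differencing gives (+1, +5), (+0, -3), (+1, +5), (+0, -3), (+1, +5). This is the pattern (+1, +5), (+0, -3) repeated.
step 6: apply (+0, -3) → a=-1, b=18
step 7: apply (+1, +5) → a=0, b=23
step 8: apply (+0, -3) → a=0, b=20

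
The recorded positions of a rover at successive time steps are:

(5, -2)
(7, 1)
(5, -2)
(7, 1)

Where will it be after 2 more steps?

Step-to-step displacements: (+2, +3), (-2, -3), (+2, +3); each is -1× the previous.
step 4: (7, 1) + (-2, -3) → (5, -2)
step 5: (5, -2) + (+2, +3) → (7, 1)

(7, 1)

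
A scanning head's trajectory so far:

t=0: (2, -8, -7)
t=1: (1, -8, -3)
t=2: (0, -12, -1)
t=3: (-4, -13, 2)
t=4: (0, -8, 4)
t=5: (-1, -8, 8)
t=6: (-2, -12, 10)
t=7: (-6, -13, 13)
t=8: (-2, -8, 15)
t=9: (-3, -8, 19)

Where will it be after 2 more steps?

Step-to-step displacements: (-1, +0, +4), (-1, -4, +2), (-4, -1, +3), (+4, +5, +2), (-1, +0, +4), (-1, -4, +2), (-4, -1, +3), (+4, +5, +2), (-1, +0, +4) — a repeating cycle of length 4.
step 10: apply (-1, -4, +2) → (-4, -12, 21)
step 11: apply (-4, -1, +3) → (-8, -13, 24)

(-8, -13, 24)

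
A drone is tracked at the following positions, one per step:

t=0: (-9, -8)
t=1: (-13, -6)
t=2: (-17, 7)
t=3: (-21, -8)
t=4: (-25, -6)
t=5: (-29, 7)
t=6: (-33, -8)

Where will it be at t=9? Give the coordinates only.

(-45, -8)

The first coordinate changes by -4 each step, so at step 9 it is -9 + 9·(-4) = -45.
The second coordinate repeats the cycle [-8, -6, 7] with period 3; step 9 mod 3 = 0, giving -8.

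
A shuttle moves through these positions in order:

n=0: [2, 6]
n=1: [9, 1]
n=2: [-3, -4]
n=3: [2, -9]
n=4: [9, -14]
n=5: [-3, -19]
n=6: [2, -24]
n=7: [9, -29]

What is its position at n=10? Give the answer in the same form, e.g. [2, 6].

[9, -44]

The first coordinate repeats the cycle [2, 9, -3] with period 3; step 10 mod 3 = 1, giving 9.
The second coordinate changes by -5 each step, so at step 10 it is 6 + 10·(-5) = -44.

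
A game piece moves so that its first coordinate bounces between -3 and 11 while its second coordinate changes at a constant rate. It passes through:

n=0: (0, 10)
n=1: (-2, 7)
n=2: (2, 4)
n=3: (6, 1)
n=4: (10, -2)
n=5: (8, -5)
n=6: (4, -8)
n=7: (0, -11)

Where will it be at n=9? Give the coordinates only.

(2, -17)

The first coordinate travels 4 per step and bounces off the walls at -3 and 11.
  step 8: 0 → -2
  step 9: -2 → 2
The second coordinate changes by -3 each step: at step 9 it is -17.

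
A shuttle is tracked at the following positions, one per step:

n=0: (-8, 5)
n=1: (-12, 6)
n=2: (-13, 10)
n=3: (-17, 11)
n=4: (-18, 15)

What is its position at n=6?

(-23, 20)

Step-to-step displacements: (-4, +1), (-1, +4), (-4, +1), (-1, +4) — a repeating cycle of length 2.
step 5: apply (-4, +1) → (-22, 16)
step 6: apply (-1, +4) → (-23, 20)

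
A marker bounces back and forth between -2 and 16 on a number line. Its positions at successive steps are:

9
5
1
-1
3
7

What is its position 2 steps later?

The value travels 4 per step and bounces off the walls at -2 and 16.
  step 6: 7 → 11
  step 7: 11 → 15

15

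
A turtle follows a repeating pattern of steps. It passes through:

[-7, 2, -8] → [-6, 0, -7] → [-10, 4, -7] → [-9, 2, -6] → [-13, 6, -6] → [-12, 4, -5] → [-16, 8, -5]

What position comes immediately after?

The moves between consecutive positions are [+1, -2, +1], [-4, +4, +0], [+1, -2, +1], [-4, +4, +0], [+1, -2, +1], [-4, +4, +0]; they repeat the 2-cycle [[+1, -2, +1], [-4, +4, +0]].
step 7: apply [+1, -2, +1] → [-15, 6, -4]

[-15, 6, -4]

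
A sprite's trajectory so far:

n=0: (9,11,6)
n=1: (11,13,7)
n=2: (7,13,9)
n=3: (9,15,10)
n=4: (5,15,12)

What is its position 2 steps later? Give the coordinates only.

The moves between consecutive positions are (+2,+2,+1), (-4,+0,+2), (+2,+2,+1), (-4,+0,+2); they repeat the 2-cycle [(+2,+2,+1), (-4,+0,+2)].
step 5: apply (+2,+2,+1) → (7,17,13)
step 6: apply (-4,+0,+2) → (3,17,15)

(3,17,15)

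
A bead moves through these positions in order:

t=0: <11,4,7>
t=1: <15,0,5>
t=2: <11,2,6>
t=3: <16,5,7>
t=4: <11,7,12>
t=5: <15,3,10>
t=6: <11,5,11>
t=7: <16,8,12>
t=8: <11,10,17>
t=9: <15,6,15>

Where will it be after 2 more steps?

<16,11,17>

Step-to-step displacements: <+4,-4,-2>, <-4,+2,+1>, <+5,+3,+1>, <-5,+2,+5>, <+4,-4,-2>, <-4,+2,+1>, <+5,+3,+1>, <-5,+2,+5>, <+4,-4,-2> — a repeating cycle of length 4.
step 10: apply <-4,+2,+1> → <11,8,16>
step 11: apply <+5,+3,+1> → <16,11,17>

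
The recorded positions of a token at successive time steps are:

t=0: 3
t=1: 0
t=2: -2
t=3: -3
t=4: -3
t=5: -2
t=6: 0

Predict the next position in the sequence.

3

First differences are -3, -2, -1, +0, +1, +2; their common second difference is +1 (constant acceleration).
step 7: 0 + 3 → 3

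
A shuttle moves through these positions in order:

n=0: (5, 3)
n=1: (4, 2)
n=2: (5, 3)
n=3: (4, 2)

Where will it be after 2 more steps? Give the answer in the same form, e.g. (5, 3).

Step-to-step displacements: (-1, -1), (+1, +1), (-1, -1); each is -1× the previous.
step 4: (4, 2) + (+1, +1) → (5, 3)
step 5: (5, 3) + (-1, -1) → (4, 2)

(4, 2)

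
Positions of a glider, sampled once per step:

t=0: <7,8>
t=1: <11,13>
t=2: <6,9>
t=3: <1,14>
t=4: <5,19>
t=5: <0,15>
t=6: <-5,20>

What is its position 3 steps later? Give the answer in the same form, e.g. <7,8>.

<-11,26>

The moves between consecutive positions are <+4,+5>, <-5,-4>, <-5,+5>, <+4,+5>, <-5,-4>, <-5,+5>; they repeat the 3-cycle [<+4,+5>, <-5,-4>, <-5,+5>].
step 7: apply <+4,+5> → <-1,25>
step 8: apply <-5,-4> → <-6,21>
step 9: apply <-5,+5> → <-11,26>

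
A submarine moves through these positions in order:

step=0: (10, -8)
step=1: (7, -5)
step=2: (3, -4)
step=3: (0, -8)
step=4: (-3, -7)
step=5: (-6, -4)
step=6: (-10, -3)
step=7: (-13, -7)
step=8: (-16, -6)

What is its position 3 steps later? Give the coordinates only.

Step-to-step displacements: (-3, +3), (-4, +1), (-3, -4), (-3, +1), (-3, +3), (-4, +1), (-3, -4), (-3, +1) — a repeating cycle of length 4.
step 9: apply (-3, +3) → (-19, -3)
step 10: apply (-4, +1) → (-23, -2)
step 11: apply (-3, -4) → (-26, -6)

(-26, -6)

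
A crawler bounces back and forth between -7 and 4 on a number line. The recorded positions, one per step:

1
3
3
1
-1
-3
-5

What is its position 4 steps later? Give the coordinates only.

The value reflects between -7 and 4, moving 2 per step.
  step 7: -5 → -7
  step 8: -7 → -5
  step 9: -5 → -3
  step 10: -3 → -1

-1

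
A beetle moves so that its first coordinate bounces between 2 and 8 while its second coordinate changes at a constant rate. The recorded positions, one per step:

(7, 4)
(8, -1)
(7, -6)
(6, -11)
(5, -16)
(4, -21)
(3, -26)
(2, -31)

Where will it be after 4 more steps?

The first coordinate travels 1 per step and bounces off the walls at 2 and 8.
  step 8: 2 → 3
  step 9: 3 → 4
  step 10: 4 → 5
  step 11: 5 → 6
The second coordinate changes by -5 each step: at step 11 it is -51.

(6, -51)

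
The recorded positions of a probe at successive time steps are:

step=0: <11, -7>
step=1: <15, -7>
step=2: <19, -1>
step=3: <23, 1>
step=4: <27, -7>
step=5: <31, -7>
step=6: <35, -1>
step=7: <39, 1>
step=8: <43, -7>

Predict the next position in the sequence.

<47, -7>

The first coordinate changes by +4 each step, so at step 9 it is 11 + 9·(4) = 47.
The second coordinate repeats the cycle [-7, -7, -1, 1] with period 4; step 9 mod 4 = 1, giving -7.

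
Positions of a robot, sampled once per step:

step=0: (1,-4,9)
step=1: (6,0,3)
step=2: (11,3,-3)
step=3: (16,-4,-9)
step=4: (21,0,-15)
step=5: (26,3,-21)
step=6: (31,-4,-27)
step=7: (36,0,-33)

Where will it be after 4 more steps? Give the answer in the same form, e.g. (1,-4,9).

The first coordinate changes by +5 each step, so at step 11 it is 1 + 11·(5) = 56.
The second coordinate repeats the cycle [-4, 0, 3] with period 3; step 11 mod 3 = 2, giving 3.
The third coordinate changes by -6 each step, so at step 11 it is 9 + 11·(-6) = -57.

(56,3,-57)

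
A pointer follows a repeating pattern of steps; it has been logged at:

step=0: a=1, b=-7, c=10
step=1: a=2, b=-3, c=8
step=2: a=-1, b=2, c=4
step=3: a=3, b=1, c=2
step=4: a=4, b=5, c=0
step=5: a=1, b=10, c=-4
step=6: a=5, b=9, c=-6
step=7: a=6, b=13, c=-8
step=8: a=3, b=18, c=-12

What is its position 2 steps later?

a=8, b=21, c=-16

Step-to-step displacements: (+1, +4, -2), (-3, +5, -4), (+4, -1, -2), (+1, +4, -2), (-3, +5, -4), (+4, -1, -2), (+1, +4, -2), (-3, +5, -4) — a repeating cycle of length 3.
step 9: apply (+4, -1, -2) → a=7, b=17, c=-14
step 10: apply (+1, +4, -2) → a=8, b=21, c=-16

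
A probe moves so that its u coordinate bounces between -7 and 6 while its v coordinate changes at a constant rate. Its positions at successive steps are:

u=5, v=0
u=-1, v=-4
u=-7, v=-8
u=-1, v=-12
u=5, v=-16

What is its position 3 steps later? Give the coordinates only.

u=-3, v=-28

The u coordinate reflects between -7 and 6, moving 6 per step.
  step 5: 5 → 1
  step 6: 1 → -5
  step 7: -5 → -3
The v coordinate changes by -4 each step: at step 7 it is -28.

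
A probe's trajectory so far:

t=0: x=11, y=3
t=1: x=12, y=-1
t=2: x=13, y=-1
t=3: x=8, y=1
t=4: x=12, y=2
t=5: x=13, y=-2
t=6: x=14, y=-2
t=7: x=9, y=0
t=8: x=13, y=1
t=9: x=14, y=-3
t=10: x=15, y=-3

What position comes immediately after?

The moves between consecutive positions are (+1, -4), (+1, +0), (-5, +2), (+4, +1), (+1, -4), (+1, +0), (-5, +2), (+4, +1), (+1, -4), (+1, +0); they repeat the 4-cycle [(+1, -4), (+1, +0), (-5, +2), (+4, +1)].
step 11: apply (-5, +2) → x=10, y=-1

x=10, y=-1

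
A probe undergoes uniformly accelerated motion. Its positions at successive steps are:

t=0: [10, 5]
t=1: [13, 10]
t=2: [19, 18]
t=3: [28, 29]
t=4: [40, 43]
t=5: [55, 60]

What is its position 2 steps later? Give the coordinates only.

[94, 103]

Taking differences between consecutive positions: [+3, +5], [+6, +8], [+9, +11], [+12, +14], [+15, +17]. These grow by [+3, +3] each step.
step 6: [55, 60] + [+18, +20] → [73, 80]
step 7: [73, 80] + [+21, +23] → [94, 103]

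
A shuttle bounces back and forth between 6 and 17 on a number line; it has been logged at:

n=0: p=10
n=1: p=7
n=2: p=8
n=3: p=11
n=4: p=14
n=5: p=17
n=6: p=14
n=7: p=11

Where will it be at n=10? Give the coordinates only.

The value reflects between 6 and 17, moving 3 per step.
  step 8: 11 → 8
  step 9: 8 → 7
  step 10: 7 → 10

p=10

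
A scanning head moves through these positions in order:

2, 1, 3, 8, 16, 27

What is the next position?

First differences are -1, +2, +5, +8, +11; their common second difference is +3 (constant acceleration).
step 6: 27 + 14 → 41

41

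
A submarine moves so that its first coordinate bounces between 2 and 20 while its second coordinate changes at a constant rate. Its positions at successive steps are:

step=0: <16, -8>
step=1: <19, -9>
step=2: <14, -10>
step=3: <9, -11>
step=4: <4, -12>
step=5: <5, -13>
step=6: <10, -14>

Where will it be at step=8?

The first coordinate travels 5 per step and bounces off the walls at 2 and 20.
  step 7: 10 → 15
  step 8: 15 → 20
The second coordinate changes by -1 each step: at step 8 it is -16.

<20, -16>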